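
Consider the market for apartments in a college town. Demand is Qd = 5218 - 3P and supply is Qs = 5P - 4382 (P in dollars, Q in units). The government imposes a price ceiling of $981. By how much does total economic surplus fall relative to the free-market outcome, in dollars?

Equilibrium: 5218 - 3P = 5P - 4382, so 9600 = 8P and P* = 1200, Q* = 1618.
Because the ceiling (981) lies below the market-clearing price, it is binding.
At P = 981: Qd = 5218 - 3·981 = 2275 and Qs = 5·981 - 4382 = 523.
Quantity traded falls to 523. At Q = 523 the demand price is (5218 - 523)/3 = 1565 and the supply price is (4382 + 523)/5 = 981.
Deadweight loss = ½ · (1565 - 981) · (1618 - 523) = ½ · 584 · 1095 = 319740.

319740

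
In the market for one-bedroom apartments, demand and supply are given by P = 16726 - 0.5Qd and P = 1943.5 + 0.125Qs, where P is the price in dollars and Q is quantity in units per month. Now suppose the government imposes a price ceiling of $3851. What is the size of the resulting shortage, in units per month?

10490

Rearranging demand gives Qd = 33452 - 2P; rearranging supply gives Qs = 8P - 15548. Without the control the market clears where 33452 - 2P = 8P - 15548, i.e. P* = 4900 and Q* = 23652.
The ceiling of 3851 is below the equilibrium price 4900, so it binds.
At P = 3851: Qd = 33452 - 2·3851 = 25750 and Qs = 8·3851 - 15548 = 15260.
Shortage = Qd - Qs = 25750 - 15260 = 10490.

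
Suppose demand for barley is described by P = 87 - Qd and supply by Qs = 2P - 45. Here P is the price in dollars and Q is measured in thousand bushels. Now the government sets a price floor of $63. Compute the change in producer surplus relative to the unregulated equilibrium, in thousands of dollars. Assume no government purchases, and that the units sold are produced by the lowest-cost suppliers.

Rearranging demand gives Qd = 87 - P. Without the control the market clears where 87 - P = 2P - 45, i.e. P* = 44 and Q* = 43.
Since 63 > 44, the floor is binding.
At P = 63: Qd = 87 - 63 = 24 and Qs = 2·63 - 45 = 81.
Producer surplus without the control is ½ · (44 - 22.5) · 43 = 462.25.
With the floor, 24 units are sold at 63. The supply price at Q = 24 is 34.5, so PS = ½ · [(63 - 22.5) + (63 - 34.5)] · 24 = 828.
Change in producer surplus = 828 - 462.25 = 365.75.

365.75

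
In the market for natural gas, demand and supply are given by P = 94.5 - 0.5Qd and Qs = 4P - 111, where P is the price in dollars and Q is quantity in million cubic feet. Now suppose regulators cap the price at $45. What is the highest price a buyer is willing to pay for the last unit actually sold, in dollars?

Rearranging demand gives Qd = 189 - 2P. Equilibrium: 189 - 2P = 4P - 111, so 300 = 6P and P* = 50, Q* = 89.
Since 45 < 50, the ceiling is binding.
At P = 45: Qd = 189 - 2·45 = 99 and Qs = 4·45 - 111 = 69.
Only 69 units reach the market. On the demand curve, the marginal buyer's willingness to pay at Q = 69 is (189 - 69)/2 = 60.

60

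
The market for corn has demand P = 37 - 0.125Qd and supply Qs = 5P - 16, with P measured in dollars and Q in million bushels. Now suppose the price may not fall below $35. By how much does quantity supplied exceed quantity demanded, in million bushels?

143

Rearranging demand gives Qd = 296 - 8P. Setting quantity demanded equal to quantity supplied, 296 - 8P = 5P - 16, gives P* = 24 and Q* = 104.
The floor of 35 is above the equilibrium price 24, so it binds.
At P = 35: Qd = 296 - 8·35 = 16 and Qs = 5·35 - 16 = 159.
Surplus = Qs - Qd = 159 - 16 = 143.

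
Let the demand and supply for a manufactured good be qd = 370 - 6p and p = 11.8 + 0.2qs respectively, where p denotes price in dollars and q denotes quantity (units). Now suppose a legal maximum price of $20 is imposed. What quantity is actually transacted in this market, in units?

41

Rearranging supply gives qs = 5p - 59. Equilibrium: 370 - 6p = 5p - 59, so 429 = 11p and p* = 39, q* = 136.
The ceiling of 20 is below the equilibrium price 39, so it binds.
At p = 20: qd = 370 - 6·20 = 250 and qs = 5·20 - 59 = 41.
The quantity actually transacted is the short side, supply: 41.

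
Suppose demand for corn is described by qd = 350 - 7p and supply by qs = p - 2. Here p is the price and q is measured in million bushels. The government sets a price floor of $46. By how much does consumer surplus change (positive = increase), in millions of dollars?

Equilibrium: 350 - 7p = p - 2, so 352 = 8p and p* = 44, q* = 42.
The floor of 46 is above the equilibrium price 44, so it binds.
At p = 46: qd = 350 - 7·46 = 28 and qs = 46 - 2 = 44.
Consumer surplus without the control is ½ · (50 - 44) · 42 = 126.
With the floor, consumers buy 28 units at 46, so CS = ½ · (50 - 46) · 28 = 56.
Change in consumer surplus = 56 - 126 = -70.

-70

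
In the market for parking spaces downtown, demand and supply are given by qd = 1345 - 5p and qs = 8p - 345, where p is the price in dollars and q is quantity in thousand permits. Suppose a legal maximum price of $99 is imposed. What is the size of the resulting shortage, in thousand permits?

403

Equilibrium: 1345 - 5p = 8p - 345, so 1690 = 13p and p* = 130, q* = 695.
Since 99 < 130, the ceiling is binding.
At p = 99: qd = 1345 - 5·99 = 850 and qs = 8·99 - 345 = 447.
Shortage = qd - qs = 850 - 447 = 403.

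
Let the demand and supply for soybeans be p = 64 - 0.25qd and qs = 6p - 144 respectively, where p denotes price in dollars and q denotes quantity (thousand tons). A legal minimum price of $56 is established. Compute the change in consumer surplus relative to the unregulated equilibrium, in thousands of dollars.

-1024

Rearranging demand gives qd = 256 - 4p. In a free market, 256 - 4p = 6p - 144 gives the equilibrium p* = 40, q* = 96.
The floor of 56 is above the equilibrium price 40, so it binds.
At p = 56: qd = 256 - 4·56 = 32 and qs = 6·56 - 144 = 192.
Consumer surplus without the control is ½ · (64 - 40) · 96 = 1152.
With the floor, consumers buy 32 units at 56, so CS = ½ · (64 - 56) · 32 = 128.
Change in consumer surplus = 128 - 1152 = -1024.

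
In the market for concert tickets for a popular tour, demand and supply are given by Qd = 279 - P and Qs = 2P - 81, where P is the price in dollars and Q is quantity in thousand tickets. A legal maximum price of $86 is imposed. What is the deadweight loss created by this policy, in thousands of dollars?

Equilibrium: 279 - P = 2P - 81, so 360 = 3P and P* = 120, Q* = 159.
The ceiling of 86 is below the equilibrium price 120, so it binds.
At P = 86: Qd = 279 - 86 = 193 and Qs = 2·86 - 81 = 91.
Quantity traded falls to 91. At Q = 91 the demand price is 279 - 91 = 188 and the supply price is (81 + 91)/2 = 86.
Deadweight loss = ½ · (188 - 86) · (159 - 91) = ½ · 102 · 68 = 3468.

3468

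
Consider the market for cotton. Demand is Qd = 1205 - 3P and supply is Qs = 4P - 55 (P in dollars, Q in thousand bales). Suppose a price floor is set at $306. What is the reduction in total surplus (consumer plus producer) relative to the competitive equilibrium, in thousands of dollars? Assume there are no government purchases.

41674.5

In a free market, 1205 - 3P = 4P - 55 gives the equilibrium P* = 180, Q* = 665.
Because the floor (306) lies above the market-clearing price, it is binding.
At P = 306: Qd = 1205 - 3·306 = 287 and Qs = 4·306 - 55 = 1169.
Quantity traded falls to 287. At Q = 287 the demand price is (1205 - 287)/3 = 306 and the supply price is (55 + 287)/4 = 85.5.
Deadweight loss = ½ · (306 - 85.5) · (665 - 287) = ½ · 220.5 · 378 = 41674.5.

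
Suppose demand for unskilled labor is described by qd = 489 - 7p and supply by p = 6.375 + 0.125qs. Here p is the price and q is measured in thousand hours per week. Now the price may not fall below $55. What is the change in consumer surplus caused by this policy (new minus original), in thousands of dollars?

Rearranging supply gives qs = 8p - 51. In a free market, 489 - 7p = 8p - 51 gives the equilibrium p* = 36, q* = 237.
Because the floor (55) lies above the market-clearing price, it is binding.
At p = 55: qd = 489 - 7·55 = 104 and qs = 8·55 - 51 = 389.
Consumer surplus without the control is ½ · (489/7 - 36) · 237 = 56169/14.
With the floor, consumers buy 104 units at 55, so CS = ½ · (489/7 - 55) · 104 = 5408/7.
Change in consumer surplus = 5408/7 - 56169/14 = -3239.5.

-3239.5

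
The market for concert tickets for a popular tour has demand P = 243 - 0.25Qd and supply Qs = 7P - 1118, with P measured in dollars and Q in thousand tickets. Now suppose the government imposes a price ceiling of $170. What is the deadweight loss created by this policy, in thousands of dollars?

Rearranging demand gives Qd = 972 - 4P. Equilibrium: 972 - 4P = 7P - 1118, so 2090 = 11P and P* = 190, Q* = 212.
The ceiling of 170 is below the equilibrium price 190, so it binds.
At P = 170: Qd = 972 - 4·170 = 292 and Qs = 7·170 - 1118 = 72.
Quantity traded falls to 72. At Q = 72 the demand price is (972 - 72)/4 = 225 and the supply price is (1118 + 72)/7 = 170.
Deadweight loss = ½ · (225 - 170) · (212 - 72) = ½ · 55 · 140 = 3850.

3850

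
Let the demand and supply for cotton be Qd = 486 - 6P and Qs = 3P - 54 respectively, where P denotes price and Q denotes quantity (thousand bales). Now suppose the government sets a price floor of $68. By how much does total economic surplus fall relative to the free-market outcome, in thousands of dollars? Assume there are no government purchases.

576

Equilibrium: 486 - 6P = 3P - 54, so 540 = 9P and P* = 60, Q* = 126.
Because the floor (68) lies above the market-clearing price, it is binding.
At P = 68: Qd = 486 - 6·68 = 78 and Qs = 3·68 - 54 = 150.
Quantity traded falls to 78. At Q = 78 the demand price is (486 - 78)/6 = 68 and the supply price is (54 + 78)/3 = 44.
Deadweight loss = ½ · (68 - 44) · (126 - 78) = ½ · 24 · 48 = 576.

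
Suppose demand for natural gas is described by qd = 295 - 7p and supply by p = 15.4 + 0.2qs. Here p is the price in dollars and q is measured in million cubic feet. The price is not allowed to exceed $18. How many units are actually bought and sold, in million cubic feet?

13

Rearranging supply gives qs = 5p - 77. In a free market, 295 - 7p = 5p - 77 gives the equilibrium p* = 31, q* = 78.
The ceiling of 18 is below the equilibrium price 31, so it binds.
At p = 18: qd = 295 - 7·18 = 169 and qs = 5·18 - 77 = 13.
The quantity actually transacted is the short side, supply: 13.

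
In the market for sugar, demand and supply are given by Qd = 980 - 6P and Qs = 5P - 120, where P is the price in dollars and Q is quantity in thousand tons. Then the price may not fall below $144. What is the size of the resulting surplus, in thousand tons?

484

Setting quantity demanded equal to quantity supplied, 980 - 6P = 5P - 120, gives P* = 100 and Q* = 380.
Since 144 > 100, the floor is binding.
At P = 144: Qd = 980 - 6·144 = 116 and Qs = 5·144 - 120 = 600.
Surplus = Qs - Qd = 600 - 116 = 484.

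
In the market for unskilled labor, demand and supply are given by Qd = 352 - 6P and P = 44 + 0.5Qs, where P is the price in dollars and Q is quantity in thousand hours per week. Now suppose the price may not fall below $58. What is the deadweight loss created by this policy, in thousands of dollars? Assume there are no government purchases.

108

Rearranging supply gives Qs = 2P - 88. In a free market, 352 - 6P = 2P - 88 gives the equilibrium P* = 55, Q* = 22.
Because the floor (58) lies above the market-clearing price, it is binding.
At P = 58: Qd = 352 - 6·58 = 4 and Qs = 2·58 - 88 = 28.
Quantity traded falls to 4. At Q = 4 the demand price is (352 - 4)/6 = 58 and the supply price is (88 + 4)/2 = 46.
Deadweight loss = ½ · (58 - 46) · (22 - 4) = ½ · 12 · 18 = 108.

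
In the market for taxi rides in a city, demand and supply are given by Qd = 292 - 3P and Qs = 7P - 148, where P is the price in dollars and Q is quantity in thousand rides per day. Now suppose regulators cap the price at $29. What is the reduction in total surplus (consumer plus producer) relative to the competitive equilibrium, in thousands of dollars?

In a free market, 292 - 3P = 7P - 148 gives the equilibrium P* = 44, Q* = 160.
Since 29 < 44, the ceiling is binding.
At P = 29: Qd = 292 - 3·29 = 205 and Qs = 7·29 - 148 = 55.
Quantity traded falls to 55. At Q = 55 the demand price is (292 - 55)/3 = 79 and the supply price is (148 + 55)/7 = 29.
Deadweight loss = ½ · (79 - 29) · (160 - 55) = ½ · 50 · 105 = 2625.

2625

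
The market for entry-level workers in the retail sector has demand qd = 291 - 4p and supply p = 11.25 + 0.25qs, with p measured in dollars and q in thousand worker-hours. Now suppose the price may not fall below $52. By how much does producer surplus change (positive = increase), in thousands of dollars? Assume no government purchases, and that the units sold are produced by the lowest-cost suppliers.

630

Rearranging supply gives qs = 4p - 45. Without the control the market clears where 291 - 4p = 4p - 45, i.e. p* = 42 and q* = 123.
The floor of 52 is above the equilibrium price 42, so it binds.
At p = 52: qd = 291 - 4·52 = 83 and qs = 4·52 - 45 = 163.
Producer surplus without the control is ½ · (42 - 11.25) · 123 = 1891.125.
With the floor, 83 units are sold at 52. The supply price at q = 83 is 32, so PS = ½ · [(52 - 11.25) + (52 - 32)] · 83 = 2521.125.
Change in producer surplus = 2521.125 - 1891.125 = 630.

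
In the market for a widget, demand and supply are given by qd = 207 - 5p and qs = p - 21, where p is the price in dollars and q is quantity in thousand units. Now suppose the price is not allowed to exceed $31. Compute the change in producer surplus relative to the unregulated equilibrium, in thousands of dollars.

-94.5

Without the control the market clears where 207 - 5p = p - 21, i.e. p* = 38 and q* = 17.
Since 31 < 38, the ceiling is binding.
At p = 31: qd = 207 - 5·31 = 52 and qs = 31 - 21 = 10.
Producer surplus without the control is ½ · (38 - 21) · 17 = 144.5.
With the ceiling, producers sell 10 units at 31, so PS = ½ · (31 - 21) · 10 = 50.
Change in producer surplus = 50 - 144.5 = -94.5.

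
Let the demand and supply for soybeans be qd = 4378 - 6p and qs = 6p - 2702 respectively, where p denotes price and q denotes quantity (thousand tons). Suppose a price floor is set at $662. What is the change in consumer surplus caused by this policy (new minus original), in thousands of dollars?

Equilibrium: 4378 - 6p = 6p - 2702, so 7080 = 12p and p* = 590, q* = 838.
The floor of 662 is above the equilibrium price 590, so it binds.
At p = 662: qd = 4378 - 6·662 = 406 and qs = 6·662 - 2702 = 1270.
Consumer surplus without the control is ½ · (2189/3 - 590) · 838 = 175561/3.
With the floor, consumers buy 406 units at 662, so CS = ½ · (2189/3 - 662) · 406 = 41209/3.
Change in consumer surplus = 41209/3 - 175561/3 = -44784.

-44784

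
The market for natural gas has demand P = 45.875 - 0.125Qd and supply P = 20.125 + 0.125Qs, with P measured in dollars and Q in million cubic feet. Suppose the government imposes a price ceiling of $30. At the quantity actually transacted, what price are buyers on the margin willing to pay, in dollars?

36

Rearranging demand gives Qd = 367 - 8P; rearranging supply gives Qs = 8P - 161. In a free market, 367 - 8P = 8P - 161 gives the equilibrium P* = 33, Q* = 103.
The ceiling of 30 is below the equilibrium price 33, so it binds.
At P = 30: Qd = 367 - 8·30 = 127 and Qs = 8·30 - 161 = 79.
Only 79 units reach the market. On the demand curve, the marginal buyer's willingness to pay at Q = 79 is (367 - 79)/8 = 36.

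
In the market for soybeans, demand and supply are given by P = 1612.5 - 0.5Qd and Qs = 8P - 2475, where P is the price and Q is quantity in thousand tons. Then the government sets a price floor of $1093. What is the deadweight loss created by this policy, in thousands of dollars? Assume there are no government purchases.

Rearranging demand gives Qd = 3225 - 2P. Equilibrium: 3225 - 2P = 8P - 2475, so 5700 = 10P and P* = 570, Q* = 2085.
Because the floor (1093) lies above the market-clearing price, it is binding.
At P = 1093: Qd = 3225 - 2·1093 = 1039 and Qs = 8·1093 - 2475 = 6269.
Quantity traded falls to 1039. At Q = 1039 the demand price is (3225 - 1039)/2 = 1093 and the supply price is (2475 + 1039)/8 = 439.25.
Deadweight loss = ½ · (1093 - 439.25) · (2085 - 1039) = ½ · 653.75 · 1046 = 341911.25.

341911.25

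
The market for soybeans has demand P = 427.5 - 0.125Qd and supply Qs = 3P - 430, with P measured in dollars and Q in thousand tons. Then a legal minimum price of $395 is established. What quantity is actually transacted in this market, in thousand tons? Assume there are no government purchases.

260

Rearranging demand gives Qd = 3420 - 8P. Without the control the market clears where 3420 - 8P = 3P - 430, i.e. P* = 350 and Q* = 620.
Because the floor (395) lies above the market-clearing price, it is binding.
At P = 395: Qd = 3420 - 8·395 = 260 and Qs = 3·395 - 430 = 755.
The quantity actually transacted is the short side, demand: 260.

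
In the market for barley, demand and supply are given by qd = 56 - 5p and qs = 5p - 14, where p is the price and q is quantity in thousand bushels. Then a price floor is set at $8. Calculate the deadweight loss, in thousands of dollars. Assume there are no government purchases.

5

Without the control the market clears where 56 - 5p = 5p - 14, i.e. p* = 7 and q* = 21.
Since 8 > 7, the floor is binding.
At p = 8: qd = 56 - 5·8 = 16 and qs = 5·8 - 14 = 26.
Quantity traded falls to 16. At q = 16 the demand price is (56 - 16)/5 = 8 and the supply price is (14 + 16)/5 = 6.
Deadweight loss = ½ · (8 - 6) · (21 - 16) = ½ · 2 · 5 = 5.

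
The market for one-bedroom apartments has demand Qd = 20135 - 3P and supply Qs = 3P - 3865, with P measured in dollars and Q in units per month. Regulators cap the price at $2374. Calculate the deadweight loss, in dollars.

7931628

In a free market, 20135 - 3P = 3P - 3865 gives the equilibrium P* = 4000, Q* = 8135.
The ceiling of 2374 is below the equilibrium price 4000, so it binds.
At P = 2374: Qd = 20135 - 3·2374 = 13013 and Qs = 3·2374 - 3865 = 3257.
Quantity traded falls to 3257. At Q = 3257 the demand price is (20135 - 3257)/3 = 5626 and the supply price is (3865 + 3257)/3 = 2374.
Deadweight loss = ½ · (5626 - 2374) · (8135 - 3257) = ½ · 3252 · 4878 = 7931628.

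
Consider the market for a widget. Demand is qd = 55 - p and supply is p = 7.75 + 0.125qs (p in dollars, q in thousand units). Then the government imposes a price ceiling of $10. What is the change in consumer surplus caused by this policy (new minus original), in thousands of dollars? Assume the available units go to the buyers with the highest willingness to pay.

-234

Rearranging supply gives qs = 8p - 62. Setting quantity demanded equal to quantity supplied, 55 - p = 8p - 62, gives p* = 13 and q* = 42.
Since 10 < 13, the ceiling is binding.
At p = 10: qd = 55 - 10 = 45 and qs = 8·10 - 62 = 18.
Consumer surplus without the control is ½ · (55 - 13) · 42 = 882.
With the ceiling, 18 units are sold at 10 (assume they go to the highest-value buyers). The demand price at q = 18 is 37, so CS = ½ · [(55 - 10) + (37 - 10)] · 18 = 648.
Change in consumer surplus = 648 - 882 = -234.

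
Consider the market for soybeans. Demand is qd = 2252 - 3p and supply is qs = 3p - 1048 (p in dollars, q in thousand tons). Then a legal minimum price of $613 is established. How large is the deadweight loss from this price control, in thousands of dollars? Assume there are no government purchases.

In a free market, 2252 - 3p = 3p - 1048 gives the equilibrium p* = 550, q* = 602.
Because the floor (613) lies above the market-clearing price, it is binding.
At p = 613: qd = 2252 - 3·613 = 413 and qs = 3·613 - 1048 = 791.
Quantity traded falls to 413. At q = 413 the demand price is (2252 - 413)/3 = 613 and the supply price is (1048 + 413)/3 = 487.
Deadweight loss = ½ · (613 - 487) · (602 - 413) = ½ · 126 · 189 = 11907.

11907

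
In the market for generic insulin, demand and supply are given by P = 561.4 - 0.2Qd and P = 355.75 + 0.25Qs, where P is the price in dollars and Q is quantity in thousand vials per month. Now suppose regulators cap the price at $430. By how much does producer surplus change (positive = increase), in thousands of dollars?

Rearranging demand gives Qd = 2807 - 5P; rearranging supply gives Qs = 4P - 1423. Equilibrium: 2807 - 5P = 4P - 1423, so 4230 = 9P and P* = 470, Q* = 457.
Because the ceiling (430) lies below the market-clearing price, it is binding.
At P = 430: Qd = 2807 - 5·430 = 657 and Qs = 4·430 - 1423 = 297.
Producer surplus without the control is ½ · (470 - 355.75) · 457 = 26106.125.
With the ceiling, producers sell 297 units at 430, so PS = ½ · (430 - 355.75) · 297 = 11026.125.
Change in producer surplus = 11026.125 - 26106.125 = -15080.

-15080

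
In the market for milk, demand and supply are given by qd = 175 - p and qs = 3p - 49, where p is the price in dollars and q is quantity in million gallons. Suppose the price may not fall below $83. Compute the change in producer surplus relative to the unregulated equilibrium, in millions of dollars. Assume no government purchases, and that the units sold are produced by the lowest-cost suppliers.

2362.5

Setting quantity demanded equal to quantity supplied, 175 - p = 3p - 49, gives p* = 56 and q* = 119.
Because the floor (83) lies above the market-clearing price, it is binding.
At p = 83: qd = 175 - 83 = 92 and qs = 3·83 - 49 = 200.
Producer surplus without the control is ½ · (56 - 49/3) · 119 = 14161/6.
With the floor, 92 units are sold at 83. The supply price at q = 92 is 47, so PS = ½ · [(83 - 49/3) + (83 - 47)] · 92 = 14168/3.
Change in producer surplus = 14168/3 - 14161/6 = 2362.5.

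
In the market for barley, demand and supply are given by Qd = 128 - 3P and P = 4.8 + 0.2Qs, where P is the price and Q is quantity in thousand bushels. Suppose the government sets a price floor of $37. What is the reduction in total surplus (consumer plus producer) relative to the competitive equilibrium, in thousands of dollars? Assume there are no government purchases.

777.6

Rearranging supply gives Qs = 5P - 24. In a free market, 128 - 3P = 5P - 24 gives the equilibrium P* = 19, Q* = 71.
Since 37 > 19, the floor is binding.
At P = 37: Qd = 128 - 3·37 = 17 and Qs = 5·37 - 24 = 161.
Quantity traded falls to 17. At Q = 17 the demand price is (128 - 17)/3 = 37 and the supply price is (24 + 17)/5 = 8.2.
Deadweight loss = ½ · (37 - 8.2) · (71 - 17) = ½ · 28.8 · 54 = 777.6.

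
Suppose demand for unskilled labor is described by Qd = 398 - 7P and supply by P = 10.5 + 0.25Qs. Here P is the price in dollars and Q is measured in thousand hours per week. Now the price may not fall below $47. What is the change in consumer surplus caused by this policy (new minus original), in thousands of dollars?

-654.5

Rearranging supply gives Qs = 4P - 42. Equilibrium: 398 - 7P = 4P - 42, so 440 = 11P and P* = 40, Q* = 118.
Since 47 > 40, the floor is binding.
At P = 47: Qd = 398 - 7·47 = 69 and Qs = 4·47 - 42 = 146.
Consumer surplus without the control is ½ · (398/7 - 40) · 118 = 6962/7.
With the floor, consumers buy 69 units at 47, so CS = ½ · (398/7 - 47) · 69 = 4761/14.
Change in consumer surplus = 4761/14 - 6962/7 = -654.5.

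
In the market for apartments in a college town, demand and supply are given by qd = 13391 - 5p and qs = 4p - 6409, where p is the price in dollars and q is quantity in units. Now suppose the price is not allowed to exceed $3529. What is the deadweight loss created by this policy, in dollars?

Without the control the market clears where 13391 - 5p = 4p - 6409, i.e. p* = 2200 and q* = 2391.
Since 3529 is above p* = 2200, the ceiling does not bind and the free-market outcome prevails.
Since the control does not bind, no trades are prevented and deadweight loss is zero.

0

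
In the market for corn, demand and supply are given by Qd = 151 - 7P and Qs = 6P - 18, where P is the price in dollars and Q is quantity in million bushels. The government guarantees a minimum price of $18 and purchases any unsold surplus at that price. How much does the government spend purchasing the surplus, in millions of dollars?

Equilibrium: 151 - 7P = 6P - 18, so 169 = 13P and P* = 13, Q* = 60.
Because the floor (18) lies above the market-clearing price, it is binding.
At P = 18: Qd = 151 - 7·18 = 25 and Qs = 6·18 - 18 = 90.
Surplus = Qs - Qd = 65.
Government expenditure = surplus × support price = 65 × 18 = 1170.

1170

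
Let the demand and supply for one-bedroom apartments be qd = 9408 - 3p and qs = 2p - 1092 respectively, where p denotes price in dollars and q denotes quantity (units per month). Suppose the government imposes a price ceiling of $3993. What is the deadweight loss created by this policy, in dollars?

Without the control the market clears where 9408 - 3p = 2p - 1092, i.e. p* = 2100 and q* = 3108.
The ceiling of 3993 is above the equilibrium price 2100, so it is not binding; the market clears at p* = 2100, q* = 3108.
Since the control does not bind, no trades are prevented and deadweight loss is zero.

0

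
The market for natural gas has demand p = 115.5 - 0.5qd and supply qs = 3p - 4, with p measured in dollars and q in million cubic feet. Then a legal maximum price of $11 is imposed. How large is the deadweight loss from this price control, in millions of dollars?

4860

Rearranging demand gives qd = 231 - 2p. Equilibrium: 231 - 2p = 3p - 4, so 235 = 5p and p* = 47, q* = 137.
The ceiling of 11 is below the equilibrium price 47, so it binds.
At p = 11: qd = 231 - 2·11 = 209 and qs = 3·11 - 4 = 29.
Quantity traded falls to 29. At q = 29 the demand price is (231 - 29)/2 = 101 and the supply price is (4 + 29)/3 = 11.
Deadweight loss = ½ · (101 - 11) · (137 - 29) = ½ · 90 · 108 = 4860.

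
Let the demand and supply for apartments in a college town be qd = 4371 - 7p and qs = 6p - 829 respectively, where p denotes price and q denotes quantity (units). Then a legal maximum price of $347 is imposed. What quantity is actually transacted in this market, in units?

Setting quantity demanded equal to quantity supplied, 4371 - 7p = 6p - 829, gives p* = 400 and q* = 1571.
The ceiling of 347 is below the equilibrium price 400, so it binds.
At p = 347: qd = 4371 - 7·347 = 1942 and qs = 6·347 - 829 = 1253.
The quantity actually transacted is the short side, supply: 1253.

1253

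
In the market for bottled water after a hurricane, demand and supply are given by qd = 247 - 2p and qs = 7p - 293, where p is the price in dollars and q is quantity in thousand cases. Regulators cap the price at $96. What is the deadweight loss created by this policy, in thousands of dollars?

Setting quantity demanded equal to quantity supplied, 247 - 2p = 7p - 293, gives p* = 60 and q* = 127.
The ceiling of 96 is above the equilibrium price 60, so it is not binding; the market clears at p* = 60, q* = 127.
Since the control does not bind, no trades are prevented and deadweight loss is zero.

0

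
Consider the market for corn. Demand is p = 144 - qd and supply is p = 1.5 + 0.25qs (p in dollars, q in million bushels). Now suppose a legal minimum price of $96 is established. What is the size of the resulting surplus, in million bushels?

Rearranging demand gives qd = 144 - p; rearranging supply gives qs = 4p - 6. In a free market, 144 - p = 4p - 6 gives the equilibrium p* = 30, q* = 114.
Since 96 > 30, the floor is binding.
At p = 96: qd = 144 - 96 = 48 and qs = 4·96 - 6 = 378.
Surplus = qs - qd = 378 - 48 = 330.

330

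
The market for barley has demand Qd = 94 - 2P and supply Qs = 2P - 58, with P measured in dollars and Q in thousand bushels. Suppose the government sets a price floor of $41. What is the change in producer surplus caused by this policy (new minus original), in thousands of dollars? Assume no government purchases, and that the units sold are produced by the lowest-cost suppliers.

Setting quantity demanded equal to quantity supplied, 94 - 2P = 2P - 58, gives P* = 38 and Q* = 18.
Because the floor (41) lies above the market-clearing price, it is binding.
At P = 41: Qd = 94 - 2·41 = 12 and Qs = 2·41 - 58 = 24.
Producer surplus without the control is ½ · (38 - 29) · 18 = 81.
With the floor, 12 units are sold at 41. The supply price at Q = 12 is 35, so PS = ½ · [(41 - 29) + (41 - 35)] · 12 = 108.
Change in producer surplus = 108 - 81 = 27.

27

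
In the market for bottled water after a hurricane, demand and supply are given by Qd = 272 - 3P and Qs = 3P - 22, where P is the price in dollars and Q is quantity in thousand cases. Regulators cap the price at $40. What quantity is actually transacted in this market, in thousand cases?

98

Without the control the market clears where 272 - 3P = 3P - 22, i.e. P* = 49 and Q* = 125.
Because the ceiling (40) lies below the market-clearing price, it is binding.
At P = 40: Qd = 272 - 3·40 = 152 and Qs = 3·40 - 22 = 98.
The quantity actually transacted is the short side, supply: 98.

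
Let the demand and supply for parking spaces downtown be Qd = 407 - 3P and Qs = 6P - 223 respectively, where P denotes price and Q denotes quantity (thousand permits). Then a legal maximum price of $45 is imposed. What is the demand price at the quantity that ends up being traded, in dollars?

Without the control the market clears where 407 - 3P = 6P - 223, i.e. P* = 70 and Q* = 197.
Since 45 < 70, the ceiling is binding.
At P = 45: Qd = 407 - 3·45 = 272 and Qs = 6·45 - 223 = 47.
Only 47 units reach the market. On the demand curve, the marginal buyer's willingness to pay at Q = 47 is (407 - 47)/3 = 120.

120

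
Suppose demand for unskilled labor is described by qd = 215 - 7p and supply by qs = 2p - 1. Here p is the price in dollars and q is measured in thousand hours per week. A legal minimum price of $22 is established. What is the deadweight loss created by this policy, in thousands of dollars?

Setting quantity demanded equal to quantity supplied, 215 - 7p = 2p - 1, gives p* = 24 and q* = 47.
The floor of 22 is below the equilibrium price 24, so it is not binding; the market clears at p* = 24, q* = 47.
Since the control does not bind, no trades are prevented and deadweight loss is zero.

0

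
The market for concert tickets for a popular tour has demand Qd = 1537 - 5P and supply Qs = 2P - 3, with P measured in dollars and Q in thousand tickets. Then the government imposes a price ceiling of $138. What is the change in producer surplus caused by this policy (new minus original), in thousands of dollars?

Setting quantity demanded equal to quantity supplied, 1537 - 5P = 2P - 3, gives P* = 220 and Q* = 437.
Because the ceiling (138) lies below the market-clearing price, it is binding.
At P = 138: Qd = 1537 - 5·138 = 847 and Qs = 2·138 - 3 = 273.
Producer surplus without the control is ½ · (220 - 1.5) · 437 = 47742.25.
With the ceiling, producers sell 273 units at 138, so PS = ½ · (138 - 1.5) · 273 = 18632.25.
Change in producer surplus = 18632.25 - 47742.25 = -29110.

-29110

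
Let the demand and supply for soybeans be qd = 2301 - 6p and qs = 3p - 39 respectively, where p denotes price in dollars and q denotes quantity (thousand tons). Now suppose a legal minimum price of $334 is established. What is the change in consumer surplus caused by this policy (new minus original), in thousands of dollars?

-38406

Without the control the market clears where 2301 - 6p = 3p - 39, i.e. p* = 260 and q* = 741.
Since 334 > 260, the floor is binding.
At p = 334: qd = 2301 - 6·334 = 297 and qs = 3·334 - 39 = 963.
Consumer surplus without the control is ½ · (383.5 - 260) · 741 = 45756.75.
With the floor, consumers buy 297 units at 334, so CS = ½ · (383.5 - 334) · 297 = 7350.75.
Change in consumer surplus = 7350.75 - 45756.75 = -38406.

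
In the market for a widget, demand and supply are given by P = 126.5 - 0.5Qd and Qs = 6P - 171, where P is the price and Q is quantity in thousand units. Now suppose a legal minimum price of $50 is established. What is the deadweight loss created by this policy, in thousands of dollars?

Rearranging demand gives Qd = 253 - 2P. Without the control the market clears where 253 - 2P = 6P - 171, i.e. P* = 53 and Q* = 147.
The floor of 50 is below the equilibrium price 53, so it is not binding; the market clears at P* = 53, Q* = 147.
Since the control does not bind, no trades are prevented and deadweight loss is zero.

0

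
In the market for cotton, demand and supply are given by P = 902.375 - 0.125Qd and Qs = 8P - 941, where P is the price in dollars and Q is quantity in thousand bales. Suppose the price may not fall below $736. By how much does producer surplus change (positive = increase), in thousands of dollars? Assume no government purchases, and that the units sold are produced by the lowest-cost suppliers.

96502

Rearranging demand gives Qd = 7219 - 8P. In a free market, 7219 - 8P = 8P - 941 gives the equilibrium P* = 510, Q* = 3139.
Because the floor (736) lies above the market-clearing price, it is binding.
At P = 736: Qd = 7219 - 8·736 = 1331 and Qs = 8·736 - 941 = 4947.
Producer surplus without the control is ½ · (510 - 117.625) · 3139 = 615832.5625.
With the floor, 1331 units are sold at 736. The supply price at Q = 1331 is 284, so PS = ½ · [(736 - 117.625) + (736 - 284)] · 1331 = 712334.5625.
Change in producer surplus = 712334.5625 - 615832.5625 = 96502.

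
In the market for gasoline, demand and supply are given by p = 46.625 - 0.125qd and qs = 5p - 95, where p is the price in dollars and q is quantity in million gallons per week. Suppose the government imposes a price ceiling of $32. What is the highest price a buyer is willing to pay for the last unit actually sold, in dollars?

38.5

Rearranging demand gives qd = 373 - 8p. Equilibrium: 373 - 8p = 5p - 95, so 468 = 13p and p* = 36, q* = 85.
Since 32 < 36, the ceiling is binding.
At p = 32: qd = 373 - 8·32 = 117 and qs = 5·32 - 95 = 65.
Only 65 units reach the market. On the demand curve, the marginal buyer's willingness to pay at q = 65 is (373 - 65)/8 = 38.5.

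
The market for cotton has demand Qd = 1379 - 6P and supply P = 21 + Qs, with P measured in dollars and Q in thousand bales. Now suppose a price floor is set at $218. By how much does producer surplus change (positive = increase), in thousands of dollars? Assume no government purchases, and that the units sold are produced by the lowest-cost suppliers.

-4554

Rearranging supply gives Qs = P - 21. Without the control the market clears where 1379 - 6P = P - 21, i.e. P* = 200 and Q* = 179.
Since 218 > 200, the floor is binding.
At P = 218: Qd = 1379 - 6·218 = 71 and Qs = 218 - 21 = 197.
Producer surplus without the control is ½ · (200 - 21) · 179 = 16020.5.
With the floor, 71 units are sold at 218. The supply price at Q = 71 is 92, so PS = ½ · [(218 - 21) + (218 - 92)] · 71 = 11466.5.
Change in producer surplus = 11466.5 - 16020.5 = -4554.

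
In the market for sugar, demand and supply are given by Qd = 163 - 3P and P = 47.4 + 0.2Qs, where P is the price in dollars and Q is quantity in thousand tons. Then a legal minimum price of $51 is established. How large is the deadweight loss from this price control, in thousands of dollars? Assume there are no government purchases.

Rearranging supply gives Qs = 5P - 237. Equilibrium: 163 - 3P = 5P - 237, so 400 = 8P and P* = 50, Q* = 13.
Since 51 > 50, the floor is binding.
At P = 51: Qd = 163 - 3·51 = 10 and Qs = 5·51 - 237 = 18.
Quantity traded falls to 10. At Q = 10 the demand price is (163 - 10)/3 = 51 and the supply price is (237 + 10)/5 = 49.4.
Deadweight loss = ½ · (51 - 49.4) · (13 - 10) = ½ · 1.6 · 3 = 2.4.

2.4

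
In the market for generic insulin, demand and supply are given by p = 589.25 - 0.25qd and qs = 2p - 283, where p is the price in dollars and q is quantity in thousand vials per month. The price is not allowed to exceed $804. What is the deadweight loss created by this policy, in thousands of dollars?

Rearranging demand gives qd = 2357 - 4p. In a free market, 2357 - 4p = 2p - 283 gives the equilibrium p* = 440, q* = 597.
Since 804 is above p* = 440, the ceiling does not bind and the free-market outcome prevails.
Since the control does not bind, no trades are prevented and deadweight loss is zero.

0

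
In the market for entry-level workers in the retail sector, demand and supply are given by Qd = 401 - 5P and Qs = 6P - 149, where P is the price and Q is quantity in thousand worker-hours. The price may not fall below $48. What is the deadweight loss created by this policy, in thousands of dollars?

In a free market, 401 - 5P = 6P - 149 gives the equilibrium P* = 50, Q* = 151.
The floor of 48 is below the equilibrium price 50, so it is not binding; the market clears at P* = 50, Q* = 151.
Since the control does not bind, no trades are prevented and deadweight loss is zero.

0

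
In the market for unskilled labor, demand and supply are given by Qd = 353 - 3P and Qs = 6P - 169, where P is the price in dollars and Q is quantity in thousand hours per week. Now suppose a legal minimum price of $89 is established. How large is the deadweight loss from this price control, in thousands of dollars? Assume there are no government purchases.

Without the control the market clears where 353 - 3P = 6P - 169, i.e. P* = 58 and Q* = 179.
Because the floor (89) lies above the market-clearing price, it is binding.
At P = 89: Qd = 353 - 3·89 = 86 and Qs = 6·89 - 169 = 365.
Quantity traded falls to 86. At Q = 86 the demand price is (353 - 86)/3 = 89 and the supply price is (169 + 86)/6 = 42.5.
Deadweight loss = ½ · (89 - 42.5) · (179 - 86) = ½ · 46.5 · 93 = 2162.25.

2162.25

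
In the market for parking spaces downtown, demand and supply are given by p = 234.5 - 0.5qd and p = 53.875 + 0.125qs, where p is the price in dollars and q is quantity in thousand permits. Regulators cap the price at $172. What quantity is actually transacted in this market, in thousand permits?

Rearranging demand gives qd = 469 - 2p; rearranging supply gives qs = 8p - 431. In a free market, 469 - 2p = 8p - 431 gives the equilibrium p* = 90, q* = 289.
The ceiling of 172 is above the equilibrium price 90, so it is not binding; the market clears at p* = 90, q* = 289.

289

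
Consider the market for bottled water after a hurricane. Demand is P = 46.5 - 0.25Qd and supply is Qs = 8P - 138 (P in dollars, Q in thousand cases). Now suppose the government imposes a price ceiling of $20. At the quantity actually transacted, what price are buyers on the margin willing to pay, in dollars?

41

Rearranging demand gives Qd = 186 - 4P. In a free market, 186 - 4P = 8P - 138 gives the equilibrium P* = 27, Q* = 78.
The ceiling of 20 is below the equilibrium price 27, so it binds.
At P = 20: Qd = 186 - 4·20 = 106 and Qs = 8·20 - 138 = 22.
Only 22 units reach the market. On the demand curve, the marginal buyer's willingness to pay at Q = 22 is (186 - 22)/4 = 41.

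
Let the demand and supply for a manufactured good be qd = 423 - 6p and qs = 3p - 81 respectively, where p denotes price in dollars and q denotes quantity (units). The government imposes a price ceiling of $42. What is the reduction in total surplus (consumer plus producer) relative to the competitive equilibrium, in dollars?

441

In a free market, 423 - 6p = 3p - 81 gives the equilibrium p* = 56, q* = 87.
The ceiling of 42 is below the equilibrium price 56, so it binds.
At p = 42: qd = 423 - 6·42 = 171 and qs = 3·42 - 81 = 45.
Quantity traded falls to 45. At q = 45 the demand price is (423 - 45)/6 = 63 and the supply price is (81 + 45)/3 = 42.
Deadweight loss = ½ · (63 - 42) · (87 - 45) = ½ · 21 · 42 = 441.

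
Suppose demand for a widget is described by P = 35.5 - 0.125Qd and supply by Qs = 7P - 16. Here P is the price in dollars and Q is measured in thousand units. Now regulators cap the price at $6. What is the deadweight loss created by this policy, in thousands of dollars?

1286.25

Rearranging demand gives Qd = 284 - 8P. In a free market, 284 - 8P = 7P - 16 gives the equilibrium P* = 20, Q* = 124.
The ceiling of 6 is below the equilibrium price 20, so it binds.
At P = 6: Qd = 284 - 8·6 = 236 and Qs = 7·6 - 16 = 26.
Quantity traded falls to 26. At Q = 26 the demand price is (284 - 26)/8 = 32.25 and the supply price is (16 + 26)/7 = 6.
Deadweight loss = ½ · (32.25 - 6) · (124 - 26) = ½ · 26.25 · 98 = 1286.25.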